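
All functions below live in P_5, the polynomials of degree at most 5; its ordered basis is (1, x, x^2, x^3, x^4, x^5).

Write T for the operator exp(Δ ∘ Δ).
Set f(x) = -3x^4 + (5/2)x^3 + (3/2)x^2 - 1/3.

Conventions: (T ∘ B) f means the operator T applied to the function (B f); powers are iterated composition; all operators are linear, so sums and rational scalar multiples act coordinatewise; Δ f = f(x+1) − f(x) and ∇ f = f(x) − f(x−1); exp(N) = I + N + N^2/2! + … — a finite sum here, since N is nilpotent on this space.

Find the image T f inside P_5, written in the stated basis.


order-1 term: -36x^2 - 57x - 24
order-2 term: -36
the series for exp(Δ ∘ Δ) f terminates at order 2
exp(Δ ∘ Δ) f = -3x^4 + (5/2)x^3 - (69/2)x^2 - 57x - 181/3

g(x) = -3x^4 + (5/2)x^3 - (69/2)x^2 - 57x - 181/3


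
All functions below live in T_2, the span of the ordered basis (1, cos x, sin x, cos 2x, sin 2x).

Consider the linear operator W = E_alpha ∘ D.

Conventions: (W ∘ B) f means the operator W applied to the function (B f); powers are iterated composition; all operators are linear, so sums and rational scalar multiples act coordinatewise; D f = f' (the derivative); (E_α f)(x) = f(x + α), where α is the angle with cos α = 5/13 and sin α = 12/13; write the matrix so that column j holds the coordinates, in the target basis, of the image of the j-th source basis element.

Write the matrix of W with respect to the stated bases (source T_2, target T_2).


the matrix is [[0, 0, 0, 0, 0]; [0, -12/13, 5/13, 0, 0]; [0, -5/13, -12/13, 0, 0]; [0, 0, 0, -240/169, -238/169]; [0, 0, 0, 238/169, -240/169]] (rows listed top to bottom)

image of 1: 0
image of cos x: -(12/13)cos x - (5/13)sin x
image of sin x: (5/13)cos x - (12/13)sin x
image of cos 2x: -(240/169)cos 2x + (238/169)sin 2x
image of sin 2x: -(238/169)cos 2x - (240/169)sin 2x
each image's coordinates form column j of the matrix


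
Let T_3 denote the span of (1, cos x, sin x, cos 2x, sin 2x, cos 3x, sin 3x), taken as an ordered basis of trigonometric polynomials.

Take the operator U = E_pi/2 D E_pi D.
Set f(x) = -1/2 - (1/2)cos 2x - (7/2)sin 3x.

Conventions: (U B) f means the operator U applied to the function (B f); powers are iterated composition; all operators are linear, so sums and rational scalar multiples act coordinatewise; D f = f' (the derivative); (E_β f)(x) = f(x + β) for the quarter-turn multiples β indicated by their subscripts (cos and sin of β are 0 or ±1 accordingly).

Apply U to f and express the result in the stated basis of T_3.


the image equals g(x) = -2cos 2x + (63/2)cos 3x

D f = sin 2x - (21/2)cos 3x
E_pi D f = sin 2x + (21/2)cos 3x
D E_pi D f = 2cos 2x - (63/2)sin 3x
E_pi/2 D E_pi D f = -2cos 2x + (63/2)cos 3x


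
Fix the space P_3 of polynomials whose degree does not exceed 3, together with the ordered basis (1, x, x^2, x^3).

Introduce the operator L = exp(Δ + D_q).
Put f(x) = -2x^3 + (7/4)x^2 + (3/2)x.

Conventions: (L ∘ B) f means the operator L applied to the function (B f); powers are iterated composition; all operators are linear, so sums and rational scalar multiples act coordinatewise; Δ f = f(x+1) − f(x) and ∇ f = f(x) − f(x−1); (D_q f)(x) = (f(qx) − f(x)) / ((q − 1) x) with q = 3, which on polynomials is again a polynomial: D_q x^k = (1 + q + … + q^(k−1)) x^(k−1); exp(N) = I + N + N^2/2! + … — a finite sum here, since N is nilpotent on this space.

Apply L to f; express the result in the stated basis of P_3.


order-1 term: -32x^2 + (9/2)x + 11/4
order-2 term: -96x - 23/2
order-3 term: -64
the series for exp(Δ + D_q) f terminates at order 3
exp(Δ + D_q) f = -2x^3 - (121/4)x^2 - 90x - 291/4

g(x) = -2x^3 - (121/4)x^2 - 90x - 291/4


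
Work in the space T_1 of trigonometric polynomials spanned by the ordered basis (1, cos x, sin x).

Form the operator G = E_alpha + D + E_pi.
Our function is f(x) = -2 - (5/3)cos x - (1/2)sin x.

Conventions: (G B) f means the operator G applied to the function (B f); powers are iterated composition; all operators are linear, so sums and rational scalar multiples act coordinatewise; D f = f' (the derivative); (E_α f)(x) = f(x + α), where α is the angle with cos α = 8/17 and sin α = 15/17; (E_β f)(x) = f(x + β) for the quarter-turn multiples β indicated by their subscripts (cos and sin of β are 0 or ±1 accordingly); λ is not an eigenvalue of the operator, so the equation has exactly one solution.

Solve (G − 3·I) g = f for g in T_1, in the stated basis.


g(x) = 2 + (29/68)cos x - (35/408)sin x

write g with unknown coordinates in the stated basis and equate coefficients in (G − 3·I) g = f
solving from the highest basis element down gives g = 2 + (29/68)cos x - (35/408)sin x
check: G g = 4 - (79/204)cos x - (103/136)sin x
so G g − 3·g = -2 - (5/3)cos x - (1/2)sin x = f ✓


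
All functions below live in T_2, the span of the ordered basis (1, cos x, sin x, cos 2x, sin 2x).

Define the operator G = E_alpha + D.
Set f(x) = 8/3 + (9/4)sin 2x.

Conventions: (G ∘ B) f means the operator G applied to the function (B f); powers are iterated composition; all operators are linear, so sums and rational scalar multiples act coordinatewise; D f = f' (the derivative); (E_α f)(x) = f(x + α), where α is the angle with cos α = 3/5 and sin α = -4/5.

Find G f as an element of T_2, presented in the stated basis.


E_alpha f = 8/3 - (54/25)cos 2x - (63/100)sin 2x
D f = (9/2)cos 2x
(E_alpha + D) f = 8/3 + (117/50)cos 2x - (63/100)sin 2x

g(x) = 8/3 + (117/50)cos 2x - (63/100)sin 2x


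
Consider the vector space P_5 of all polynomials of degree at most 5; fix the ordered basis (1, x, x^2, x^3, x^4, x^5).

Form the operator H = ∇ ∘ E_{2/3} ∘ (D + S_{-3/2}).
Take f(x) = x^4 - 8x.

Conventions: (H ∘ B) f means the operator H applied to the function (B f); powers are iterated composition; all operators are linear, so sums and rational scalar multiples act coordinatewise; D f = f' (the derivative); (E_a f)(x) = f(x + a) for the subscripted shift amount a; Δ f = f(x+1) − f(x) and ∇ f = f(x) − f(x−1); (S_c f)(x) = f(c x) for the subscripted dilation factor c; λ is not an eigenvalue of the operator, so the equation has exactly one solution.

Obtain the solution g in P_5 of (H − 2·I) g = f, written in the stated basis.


the result is g(x) = -(1/2)x^4 - (81/16)x^3 + (5145/256)x^2 + (40845/1024)x - 31123/12288

write g with unknown coordinates in the stated basis and equate coefficients in (H − 2·I) g = f
solving from the highest basis element down gives g = -(1/2)x^4 - (81/16)x^3 + (5145/256)x^2 + (40845/1024)x - 31123/12288
check: H g = -(81/8)x^3 + (5145/128)x^2 + (36749/512)x - 31123/6144
so H g − 2·g = x^4 - 8x = f ✓


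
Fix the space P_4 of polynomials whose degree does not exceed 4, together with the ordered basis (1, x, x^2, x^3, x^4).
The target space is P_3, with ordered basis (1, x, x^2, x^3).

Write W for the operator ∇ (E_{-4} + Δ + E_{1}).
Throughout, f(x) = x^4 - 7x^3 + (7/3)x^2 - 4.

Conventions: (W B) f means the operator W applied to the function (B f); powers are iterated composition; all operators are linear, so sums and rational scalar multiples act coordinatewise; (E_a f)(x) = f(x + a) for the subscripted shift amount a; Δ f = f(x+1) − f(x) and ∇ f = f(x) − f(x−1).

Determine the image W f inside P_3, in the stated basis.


g(x) = 8x^3 - 78x^2 + (1150/3)x - 814

E_{-4} f = x^4 - 23x^3 + (547/3)x^2 - (1832/3)x + 2212/3
Δ f = 4x^3 - 15x^2 - (37/3)x - 11/3
E_{1} f = x^4 - 3x^3 - (38/3)x^2 - (37/3)x - 23/3
(E_{-4} + Δ + E_{1}) f = 2x^4 - 22x^3 + (464/3)x^2 - (1906/3)x + 726
∇ (E_{-4} + Δ + E_{1}) f = 8x^3 - 78x^2 + (1150/3)x - 814


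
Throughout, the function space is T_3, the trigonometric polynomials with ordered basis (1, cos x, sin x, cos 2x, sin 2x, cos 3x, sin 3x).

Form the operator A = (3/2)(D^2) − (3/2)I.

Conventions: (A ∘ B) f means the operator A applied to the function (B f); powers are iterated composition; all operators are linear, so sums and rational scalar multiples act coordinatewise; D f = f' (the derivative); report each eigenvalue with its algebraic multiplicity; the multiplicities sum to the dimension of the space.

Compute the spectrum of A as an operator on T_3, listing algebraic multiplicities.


image of 1: -3/2
image of cos x: -3cos x
image of sin x: -3sin x
image of cos 2x: -(15/2)cos 2x
image of sin 2x: -(15/2)sin 2x
image of cos 3x: -15cos 3x
image of sin 3x: -15sin 3x
the matrix is diagonal; its diagonal is (-3/2, -3, -3, -15/2, -15/2, -15, -15)
for a triangular matrix the eigenvalues are the diagonal entries, with algebraic multiplicity their repetition count

λ = -15 (multiplicity 2), λ = -15/2 (multiplicity 2), λ = -3 (multiplicity 2), λ = -3/2 (multiplicity 1)


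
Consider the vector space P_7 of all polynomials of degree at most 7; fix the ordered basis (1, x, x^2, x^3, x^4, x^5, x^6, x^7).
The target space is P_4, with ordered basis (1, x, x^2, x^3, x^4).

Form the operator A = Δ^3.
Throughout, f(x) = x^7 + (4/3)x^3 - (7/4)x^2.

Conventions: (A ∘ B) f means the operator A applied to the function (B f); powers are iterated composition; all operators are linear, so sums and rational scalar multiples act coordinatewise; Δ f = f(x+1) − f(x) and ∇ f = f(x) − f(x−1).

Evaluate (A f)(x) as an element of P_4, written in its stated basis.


the result is g(x) = 210x^4 + 1260x^3 + 3150x^2 + 3780x + 1814

Δ f = 7x^6 + 21x^5 + 35x^4 + 35x^3 + 25x^2 + (15/2)x + 7/12
Δ Δ f = 42x^5 + 210x^4 + 490x^3 + 630x^2 + 442x + 261/2
Δ Δ Δ f = 210x^4 + 1260x^3 + 3150x^2 + 3780x + 1814


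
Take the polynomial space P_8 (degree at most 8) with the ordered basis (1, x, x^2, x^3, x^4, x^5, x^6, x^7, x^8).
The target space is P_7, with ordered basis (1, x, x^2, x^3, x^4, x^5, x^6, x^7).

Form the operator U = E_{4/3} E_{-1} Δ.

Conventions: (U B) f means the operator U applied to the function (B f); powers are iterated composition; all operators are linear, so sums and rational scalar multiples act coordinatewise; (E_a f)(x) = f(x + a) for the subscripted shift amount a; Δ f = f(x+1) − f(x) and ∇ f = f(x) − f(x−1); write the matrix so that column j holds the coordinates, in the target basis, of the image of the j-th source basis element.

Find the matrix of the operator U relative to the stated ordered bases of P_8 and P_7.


image of 1: 0
image of x: 1
image of x^2: 2x + 5/3
image of x^3: 3x^2 + 5x + 7/3
image of x^4: 4x^3 + 10x^2 + (28/3)x + 85/27
image of x^5: 5x^4 + (50/3)x^3 + (70/3)x^2 + (425/27)x + 341/81
image of x^6: 6x^5 + 25x^4 + (140/3)x^3 + (425/9)x^2 + (682/27)x + 455/81
image of x^7: 7x^6 + 35x^5 + (245/3)x^4 + (2975/27)x^3 + (2387/27)x^2 + (3185/81)x + 5461/729
image of x^8: 8x^7 + (140/3)x^6 + (392/3)x^5 + (5950/27)x^4 + (19096/81)x^3 + (12740/81)x^2 + (43688/729)x + 21845/2187
each image's coordinates form column j of the matrix

the matrix is [[0, 1, 5/3, 7/3, 85/27, 341/81, 455/81, 5461/729, 21845/2187]; [0, 0, 2, 5, 28/3, 425/27, 682/27, 3185/81, 43688/729]; [0, 0, 0, 3, 10, 70/3, 425/9, 2387/27, 12740/81]; [0, 0, 0, 0, 4, 50/3, 140/3, 2975/27, 19096/81]; [0, 0, 0, 0, 0, 5, 25, 245/3, 5950/27]; [0, 0, 0, 0, 0, 0, 6, 35, 392/3]; [0, 0, 0, 0, 0, 0, 0, 7, 140/3]; [0, 0, 0, 0, 0, 0, 0, 0, 8]] (rows listed top to bottom)


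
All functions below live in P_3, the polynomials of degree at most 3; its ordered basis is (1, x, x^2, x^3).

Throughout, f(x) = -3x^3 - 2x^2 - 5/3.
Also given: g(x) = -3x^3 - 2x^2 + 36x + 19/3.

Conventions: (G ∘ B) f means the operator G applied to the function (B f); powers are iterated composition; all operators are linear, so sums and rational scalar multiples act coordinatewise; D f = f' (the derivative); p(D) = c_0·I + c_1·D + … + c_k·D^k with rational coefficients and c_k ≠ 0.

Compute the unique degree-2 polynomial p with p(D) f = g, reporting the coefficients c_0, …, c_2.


D^0 f = -3x^3 - 2x^2 - 5/3
D^1 f = -9x^2 - 4x
D^2 f = -18x - 4
matching coefficients of g against c_0 f + c_1 Df + … from the top degree down determines the c_i
solution: c_0 = 1, c_1 = 0, c_2 = -2

c_0 = 1, c_1 = 0, c_2 = -2


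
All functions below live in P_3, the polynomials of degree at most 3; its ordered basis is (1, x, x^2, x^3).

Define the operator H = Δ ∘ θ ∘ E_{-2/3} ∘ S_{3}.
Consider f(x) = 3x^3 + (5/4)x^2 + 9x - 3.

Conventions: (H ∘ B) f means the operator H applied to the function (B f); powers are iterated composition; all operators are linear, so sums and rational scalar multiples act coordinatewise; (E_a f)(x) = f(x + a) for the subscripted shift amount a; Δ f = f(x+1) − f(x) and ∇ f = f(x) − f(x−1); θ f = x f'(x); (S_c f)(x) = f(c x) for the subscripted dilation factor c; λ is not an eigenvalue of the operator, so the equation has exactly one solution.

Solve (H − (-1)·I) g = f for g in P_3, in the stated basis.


write g with unknown coordinates in the stated basis and equate coefficients in (H − (-1)·I) g = f
solving from the highest basis element down gives g = 3x^3 - (2911/4)x^2 + 26127x - 148089/2
check: H g = 729x^2 - 26118x + 148083/2
so H g − (-1)·g = 3x^3 + (5/4)x^2 + 9x - 3 = f ✓

the image equals g(x) = 3x^3 - (2911/4)x^2 + 26127x - 148089/2


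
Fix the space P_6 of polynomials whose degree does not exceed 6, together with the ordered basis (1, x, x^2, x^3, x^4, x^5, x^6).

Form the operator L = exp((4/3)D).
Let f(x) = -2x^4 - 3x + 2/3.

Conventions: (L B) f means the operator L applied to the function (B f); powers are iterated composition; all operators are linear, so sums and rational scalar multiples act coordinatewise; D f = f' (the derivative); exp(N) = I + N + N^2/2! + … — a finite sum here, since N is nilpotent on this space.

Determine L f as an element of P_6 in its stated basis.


order-1 term: -(32/3)x^3 - 4
order-2 term: -(64/3)x^2
order-3 term: -(512/27)x
order-4 term: -512/81
the series for exp((4/3)D) f terminates at order 4
exp((4/3)D) f = -2x^4 - (32/3)x^3 - (64/3)x^2 - (593/27)x - 782/81

the result is g(x) = -2x^4 - (32/3)x^3 - (64/3)x^2 - (593/27)x - 782/81


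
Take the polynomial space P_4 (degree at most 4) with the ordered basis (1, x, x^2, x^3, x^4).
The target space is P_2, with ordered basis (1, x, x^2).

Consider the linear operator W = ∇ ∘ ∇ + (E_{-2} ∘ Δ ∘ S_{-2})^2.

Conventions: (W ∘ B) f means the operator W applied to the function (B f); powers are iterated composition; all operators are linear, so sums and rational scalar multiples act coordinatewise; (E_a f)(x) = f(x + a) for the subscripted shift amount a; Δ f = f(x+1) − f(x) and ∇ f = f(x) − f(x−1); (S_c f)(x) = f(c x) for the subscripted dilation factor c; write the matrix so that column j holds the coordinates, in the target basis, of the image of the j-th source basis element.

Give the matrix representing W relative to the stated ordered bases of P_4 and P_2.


the matrix is [[0, 0, -14, 138, -1010]; [0, 0, 0, -186, 2280]; [0, 0, 0, 0, -1524]] (rows listed top to bottom)

image of 1: 0
image of x: 0
image of x^2: -14
image of x^3: -186x + 138
image of x^4: -1524x^2 + 2280x - 1010
each image's coordinates form column j of the matrix


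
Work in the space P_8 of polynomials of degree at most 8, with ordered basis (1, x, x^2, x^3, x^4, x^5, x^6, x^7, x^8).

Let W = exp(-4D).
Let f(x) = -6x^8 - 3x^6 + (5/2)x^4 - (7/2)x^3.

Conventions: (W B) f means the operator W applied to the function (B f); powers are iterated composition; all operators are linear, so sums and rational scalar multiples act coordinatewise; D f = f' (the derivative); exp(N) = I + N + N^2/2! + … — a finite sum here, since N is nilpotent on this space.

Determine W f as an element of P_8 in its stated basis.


the result is g(x) = -6x^8 + 192x^7 - 2691x^6 + 21576x^5 - (216475/2)x^4 + (695721/2)x^3 - 699366x^2 + 804056x - 404640

order-1 term: 192x^7 + 72x^5 - 40x^3 + 42x^2
order-2 term: -2688x^6 - 720x^4 + 240x^2 - 168x
order-3 term: 21504x^5 + 3840x^3 - 640x + 224
order-4 term: -107520x^4 - 11520x^2 + 640
order-5 term: 344064x^3 + 18432x
order-6 term: -688128x^2 - 12288
order-7 term: 786432x
order-8 term: -393216
the series for exp(-4D) f terminates at order 8
exp(-4D) f = -6x^8 + 192x^7 - 2691x^6 + 21576x^5 - (216475/2)x^4 + (695721/2)x^3 - 699366x^2 + 804056x - 404640


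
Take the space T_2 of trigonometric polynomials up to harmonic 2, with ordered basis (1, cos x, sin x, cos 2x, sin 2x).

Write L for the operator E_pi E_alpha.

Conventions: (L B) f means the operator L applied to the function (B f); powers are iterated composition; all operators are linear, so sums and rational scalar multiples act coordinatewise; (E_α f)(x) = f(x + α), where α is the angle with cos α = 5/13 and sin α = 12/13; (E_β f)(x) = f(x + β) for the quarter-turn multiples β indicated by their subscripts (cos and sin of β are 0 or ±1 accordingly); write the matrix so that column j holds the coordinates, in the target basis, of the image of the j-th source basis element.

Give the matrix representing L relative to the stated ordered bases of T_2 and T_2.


the matrix is [[1, 0, 0, 0, 0]; [0, -5/13, -12/13, 0, 0]; [0, 12/13, -5/13, 0, 0]; [0, 0, 0, -119/169, 120/169]; [0, 0, 0, -120/169, -119/169]] (rows listed top to bottom)

image of 1: 1
image of cos x: -(5/13)cos x + (12/13)sin x
image of sin x: -(12/13)cos x - (5/13)sin x
image of cos 2x: -(119/169)cos 2x - (120/169)sin 2x
image of sin 2x: (120/169)cos 2x - (119/169)sin 2x
each image's coordinates form column j of the matrix


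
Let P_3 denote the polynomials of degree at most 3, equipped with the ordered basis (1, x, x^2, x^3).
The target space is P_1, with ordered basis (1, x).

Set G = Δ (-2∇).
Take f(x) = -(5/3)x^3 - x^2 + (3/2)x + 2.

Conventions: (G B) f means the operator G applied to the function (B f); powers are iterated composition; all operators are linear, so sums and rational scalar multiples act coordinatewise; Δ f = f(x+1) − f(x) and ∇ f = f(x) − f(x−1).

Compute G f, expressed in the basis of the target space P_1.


the result is g(x) = 20x + 4

∇ f = -5x^2 + 3x + 5/6
(-2∇) f = 10x^2 - 6x - 5/3
Δ (-2∇) f = 20x + 4


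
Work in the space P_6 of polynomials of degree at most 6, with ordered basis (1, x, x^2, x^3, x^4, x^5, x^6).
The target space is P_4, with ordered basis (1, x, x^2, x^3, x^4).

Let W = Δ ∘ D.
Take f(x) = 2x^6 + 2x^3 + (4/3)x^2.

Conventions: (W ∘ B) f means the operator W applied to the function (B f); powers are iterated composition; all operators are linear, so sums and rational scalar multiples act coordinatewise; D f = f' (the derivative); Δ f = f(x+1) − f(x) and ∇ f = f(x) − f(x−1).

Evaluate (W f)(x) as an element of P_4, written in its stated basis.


D f = 12x^5 + 6x^2 + (8/3)x
Δ D f = 60x^4 + 120x^3 + 120x^2 + 72x + 62/3

the result is g(x) = 60x^4 + 120x^3 + 120x^2 + 72x + 62/3


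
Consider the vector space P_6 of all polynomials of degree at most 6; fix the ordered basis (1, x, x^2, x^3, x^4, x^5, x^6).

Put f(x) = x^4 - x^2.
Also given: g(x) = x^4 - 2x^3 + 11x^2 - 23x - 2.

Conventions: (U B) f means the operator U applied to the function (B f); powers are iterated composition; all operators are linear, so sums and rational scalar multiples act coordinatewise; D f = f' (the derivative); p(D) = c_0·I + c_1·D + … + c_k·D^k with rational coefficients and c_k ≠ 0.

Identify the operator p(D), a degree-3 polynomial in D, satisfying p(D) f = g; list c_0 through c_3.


p(D) = I − (1/2)·D + D^2 − D^3, i.e. c_0 = 1, c_1 = -1/2, c_2 = 1, c_3 = -1

D^0 f = x^4 - x^2
D^1 f = 4x^3 - 2x
D^2 f = 12x^2 - 2
D^3 f = 24x
matching coefficients of g against c_0 f + c_1 Df + … from the top degree down determines the c_i
solution: c_0 = 1, c_1 = -1/2, c_2 = 1, c_3 = -1


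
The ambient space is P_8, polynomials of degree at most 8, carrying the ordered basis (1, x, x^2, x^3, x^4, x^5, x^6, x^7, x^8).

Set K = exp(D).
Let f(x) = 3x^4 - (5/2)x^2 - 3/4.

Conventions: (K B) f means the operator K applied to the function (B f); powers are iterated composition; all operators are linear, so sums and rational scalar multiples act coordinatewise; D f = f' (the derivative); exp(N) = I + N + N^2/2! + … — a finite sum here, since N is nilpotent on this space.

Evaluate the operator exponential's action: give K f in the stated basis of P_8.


the image equals g(x) = 3x^4 + 12x^3 + (31/2)x^2 + 7x - 1/4

order-1 term: 12x^3 - 5x
order-2 term: 18x^2 - 5/2
order-3 term: 12x
order-4 term: 3
the series for exp(D) f terminates at order 4
exp(D) f = 3x^4 + 12x^3 + (31/2)x^2 + 7x - 1/4


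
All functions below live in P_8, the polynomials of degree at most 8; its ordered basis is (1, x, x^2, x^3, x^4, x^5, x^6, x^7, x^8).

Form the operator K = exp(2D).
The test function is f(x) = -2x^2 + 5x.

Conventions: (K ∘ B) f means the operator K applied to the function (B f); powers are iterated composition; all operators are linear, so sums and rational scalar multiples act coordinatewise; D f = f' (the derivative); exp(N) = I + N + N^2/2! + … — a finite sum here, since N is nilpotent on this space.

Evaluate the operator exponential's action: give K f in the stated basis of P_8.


order-1 term: -8x + 10
order-2 term: -8
the series for exp(2D) f terminates at order 2
exp(2D) f = -2x^2 - 3x + 2

g(x) = -2x^2 - 3x + 2


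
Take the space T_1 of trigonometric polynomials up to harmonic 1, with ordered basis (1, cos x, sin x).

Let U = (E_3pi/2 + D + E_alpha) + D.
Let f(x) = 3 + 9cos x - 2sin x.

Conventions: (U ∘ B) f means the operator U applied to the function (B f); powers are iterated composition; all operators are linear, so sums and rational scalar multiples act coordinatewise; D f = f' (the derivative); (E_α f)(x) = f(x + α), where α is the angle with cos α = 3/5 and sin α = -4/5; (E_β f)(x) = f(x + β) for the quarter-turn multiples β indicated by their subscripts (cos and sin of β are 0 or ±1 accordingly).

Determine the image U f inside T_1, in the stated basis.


E_3pi/2 f = 3 + 2cos x + 9sin x
D f = -2cos x - 9sin x
E_alpha f = 3 + 7cos x + 6sin x
(E_3pi/2 + D + E_alpha) f = 6 + 7cos x + 6sin x
D f = -2cos x - 9sin x
((E_3pi/2 + D + E_alpha) + D) f = 6 + 5cos x - 3sin x

the result is g(x) = 6 + 5cos x - 3sin x


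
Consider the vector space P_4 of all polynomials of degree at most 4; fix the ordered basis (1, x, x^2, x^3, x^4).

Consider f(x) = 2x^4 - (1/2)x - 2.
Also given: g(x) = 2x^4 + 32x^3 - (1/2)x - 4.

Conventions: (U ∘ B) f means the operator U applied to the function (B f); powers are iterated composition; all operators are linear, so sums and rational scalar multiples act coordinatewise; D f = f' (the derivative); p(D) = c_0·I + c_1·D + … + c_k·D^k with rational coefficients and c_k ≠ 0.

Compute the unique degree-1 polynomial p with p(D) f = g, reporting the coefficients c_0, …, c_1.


D^0 f = 2x^4 - (1/2)x - 2
D^1 f = 8x^3 - 1/2
matching coefficients of g against c_0 f + c_1 Df + … from the top degree down determines the c_i
solution: c_0 = 1, c_1 = 4

c_0 = 1, c_1 = 4


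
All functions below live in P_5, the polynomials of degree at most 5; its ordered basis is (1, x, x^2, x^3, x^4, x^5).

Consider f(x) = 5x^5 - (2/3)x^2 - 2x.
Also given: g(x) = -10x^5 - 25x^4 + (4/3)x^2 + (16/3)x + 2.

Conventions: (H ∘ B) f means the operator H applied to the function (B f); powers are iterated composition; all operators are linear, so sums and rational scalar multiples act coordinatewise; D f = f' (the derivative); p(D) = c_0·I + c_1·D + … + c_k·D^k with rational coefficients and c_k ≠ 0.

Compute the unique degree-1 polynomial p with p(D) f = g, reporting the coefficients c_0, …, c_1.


p(D) = -2·I − D, i.e. c_0 = -2, c_1 = -1

D^0 f = 5x^5 - (2/3)x^2 - 2x
D^1 f = 25x^4 - (4/3)x - 2
matching coefficients of g against c_0 f + c_1 Df + … from the top degree down determines the c_i
solution: c_0 = -2, c_1 = -1


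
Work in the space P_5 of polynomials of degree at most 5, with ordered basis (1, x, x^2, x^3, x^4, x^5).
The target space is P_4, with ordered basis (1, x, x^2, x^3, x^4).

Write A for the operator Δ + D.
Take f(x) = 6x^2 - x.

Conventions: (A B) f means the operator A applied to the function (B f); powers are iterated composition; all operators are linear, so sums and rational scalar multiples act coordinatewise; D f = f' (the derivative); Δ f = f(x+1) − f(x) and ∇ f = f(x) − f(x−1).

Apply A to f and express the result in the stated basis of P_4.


g(x) = 24x + 4

Δ f = 12x + 5
D f = 12x - 1
(Δ + D) f = 24x + 4


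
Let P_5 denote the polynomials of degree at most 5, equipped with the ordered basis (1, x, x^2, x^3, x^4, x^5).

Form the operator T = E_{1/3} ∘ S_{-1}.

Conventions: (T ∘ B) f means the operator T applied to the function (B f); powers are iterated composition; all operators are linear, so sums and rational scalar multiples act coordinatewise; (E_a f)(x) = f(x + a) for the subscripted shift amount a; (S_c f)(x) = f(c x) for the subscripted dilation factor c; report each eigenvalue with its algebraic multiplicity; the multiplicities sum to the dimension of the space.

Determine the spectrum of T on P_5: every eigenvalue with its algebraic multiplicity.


image of 1: 1
image of x: -x - 1/3
image of x^2: x^2 + (2/3)x + 1/9
image of x^3: -x^3 - x^2 - (1/3)x - 1/27
image of x^4: x^4 + (4/3)x^3 + (2/3)x^2 + (4/27)x + 1/81
image of x^5: -x^5 - (5/3)x^4 - (10/9)x^3 - (10/27)x^2 - (5/81)x - 1/243
the matrix is upper triangular; its diagonal is (1, -1, 1, -1, 1, -1)
for a triangular matrix the eigenvalues are the diagonal entries, with algebraic multiplicity their repetition count

λ = -1 (multiplicity 3), λ = 1 (multiplicity 3)


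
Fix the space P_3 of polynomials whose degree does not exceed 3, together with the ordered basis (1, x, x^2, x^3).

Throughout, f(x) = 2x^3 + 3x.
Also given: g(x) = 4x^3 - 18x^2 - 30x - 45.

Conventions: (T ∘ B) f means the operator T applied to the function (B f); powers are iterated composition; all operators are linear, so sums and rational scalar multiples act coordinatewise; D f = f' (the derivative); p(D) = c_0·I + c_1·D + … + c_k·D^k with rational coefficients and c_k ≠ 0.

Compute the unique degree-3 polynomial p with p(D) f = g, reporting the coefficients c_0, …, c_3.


D^0 f = 2x^3 + 3x
D^1 f = 6x^2 + 3
D^2 f = 12x
D^3 f = 12
matching coefficients of g against c_0 f + c_1 Df + … from the top degree down determines the c_i
solution: c_0 = 2, c_1 = -3, c_2 = -3, c_3 = -3

c_0 = 2, c_1 = -3, c_2 = -3, c_3 = -3


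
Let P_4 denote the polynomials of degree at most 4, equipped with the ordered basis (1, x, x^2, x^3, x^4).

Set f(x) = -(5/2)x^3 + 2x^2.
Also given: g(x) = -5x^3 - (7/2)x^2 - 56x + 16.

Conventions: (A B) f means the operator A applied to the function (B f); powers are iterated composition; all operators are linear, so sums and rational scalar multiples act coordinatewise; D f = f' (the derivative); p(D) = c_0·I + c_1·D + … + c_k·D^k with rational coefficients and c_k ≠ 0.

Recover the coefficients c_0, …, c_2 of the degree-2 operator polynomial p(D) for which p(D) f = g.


c_0 = 2, c_1 = 1, c_2 = 4

D^0 f = -(5/2)x^3 + 2x^2
D^1 f = -(15/2)x^2 + 4x
D^2 f = -15x + 4
matching coefficients of g against c_0 f + c_1 Df + … from the top degree down determines the c_i
solution: c_0 = 2, c_1 = 1, c_2 = 4


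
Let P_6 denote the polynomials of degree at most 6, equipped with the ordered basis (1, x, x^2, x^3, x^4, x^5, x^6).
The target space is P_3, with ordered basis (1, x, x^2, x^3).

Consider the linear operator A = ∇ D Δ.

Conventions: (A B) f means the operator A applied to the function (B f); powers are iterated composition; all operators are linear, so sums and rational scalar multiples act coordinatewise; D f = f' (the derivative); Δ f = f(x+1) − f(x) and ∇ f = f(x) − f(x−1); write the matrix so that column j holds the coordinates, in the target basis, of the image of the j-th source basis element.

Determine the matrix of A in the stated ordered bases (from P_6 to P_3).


image of 1: 0
image of x: 0
image of x^2: 0
image of x^3: 6
image of x^4: 24x
image of x^5: 60x^2 + 10
image of x^6: 120x^3 + 60x
each image's coordinates form column j of the matrix

the matrix is [[0, 0, 0, 6, 0, 10, 0]; [0, 0, 0, 0, 24, 0, 60]; [0, 0, 0, 0, 0, 60, 0]; [0, 0, 0, 0, 0, 0, 120]] (rows listed top to bottom)


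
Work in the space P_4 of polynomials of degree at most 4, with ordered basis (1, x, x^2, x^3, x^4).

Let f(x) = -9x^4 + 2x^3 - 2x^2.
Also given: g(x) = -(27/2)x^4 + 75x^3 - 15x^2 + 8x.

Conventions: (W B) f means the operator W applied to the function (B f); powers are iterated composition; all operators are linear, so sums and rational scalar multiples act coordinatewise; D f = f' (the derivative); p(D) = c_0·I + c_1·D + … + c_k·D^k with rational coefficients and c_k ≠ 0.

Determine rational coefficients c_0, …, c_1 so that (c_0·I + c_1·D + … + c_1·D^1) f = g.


p(D) = (3/2)·I − 2·D, i.e. c_0 = 3/2, c_1 = -2

D^0 f = -9x^4 + 2x^3 - 2x^2
D^1 f = -36x^3 + 6x^2 - 4x
matching coefficients of g against c_0 f + c_1 Df + … from the top degree down determines the c_i
solution: c_0 = 3/2, c_1 = -2


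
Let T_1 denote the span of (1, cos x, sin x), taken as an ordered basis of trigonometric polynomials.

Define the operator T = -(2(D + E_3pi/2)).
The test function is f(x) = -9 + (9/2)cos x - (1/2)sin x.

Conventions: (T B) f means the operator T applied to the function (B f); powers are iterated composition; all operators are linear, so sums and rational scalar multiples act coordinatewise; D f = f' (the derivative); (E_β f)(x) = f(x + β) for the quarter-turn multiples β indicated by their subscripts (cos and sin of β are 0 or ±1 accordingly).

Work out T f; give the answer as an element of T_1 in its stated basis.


D f = -(1/2)cos x - (9/2)sin x
E_3pi/2 f = -9 + (1/2)cos x + (9/2)sin x
(D + E_3pi/2) f = -9
(2(D + E_3pi/2)) f = -18
(-(2(D + E_3pi/2))) f = 18

the image equals g(x) = 18


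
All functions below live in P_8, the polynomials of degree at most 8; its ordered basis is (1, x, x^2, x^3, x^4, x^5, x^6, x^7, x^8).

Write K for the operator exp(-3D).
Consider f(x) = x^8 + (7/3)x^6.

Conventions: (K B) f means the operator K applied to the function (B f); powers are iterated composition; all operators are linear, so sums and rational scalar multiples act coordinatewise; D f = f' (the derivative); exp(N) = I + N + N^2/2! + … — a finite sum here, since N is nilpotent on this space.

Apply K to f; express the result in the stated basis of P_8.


order-1 term: -24x^7 - 42x^5
order-2 term: 252x^6 + 315x^4
order-3 term: -1512x^5 - 1260x^3
order-4 term: 5670x^4 + 2835x^2
order-5 term: -13608x^3 - 3402x
order-6 term: 20412x^2 + 1701
order-7 term: -17496x
order-8 term: 6561
the series for exp(-3D) f terminates at order 8
exp(-3D) f = x^8 - 24x^7 + (763/3)x^6 - 1554x^5 + 5985x^4 - 14868x^3 + 23247x^2 - 20898x + 8262

the image equals g(x) = x^8 - 24x^7 + (763/3)x^6 - 1554x^5 + 5985x^4 - 14868x^3 + 23247x^2 - 20898x + 8262


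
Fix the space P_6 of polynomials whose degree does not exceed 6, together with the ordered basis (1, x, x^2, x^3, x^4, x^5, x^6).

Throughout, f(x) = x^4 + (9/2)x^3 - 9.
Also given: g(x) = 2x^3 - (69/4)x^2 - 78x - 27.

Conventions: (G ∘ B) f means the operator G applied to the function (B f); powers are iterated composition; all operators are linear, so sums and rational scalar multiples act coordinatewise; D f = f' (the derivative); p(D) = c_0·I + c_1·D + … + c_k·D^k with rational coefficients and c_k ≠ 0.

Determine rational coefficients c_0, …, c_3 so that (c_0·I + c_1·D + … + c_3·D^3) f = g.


p(D) = (1/2)·D − 2·D^2 − D^3, i.e. c_0 = 0, c_1 = 1/2, c_2 = -2, c_3 = -1

D^0 f = x^4 + (9/2)x^3 - 9
D^1 f = 4x^3 + (27/2)x^2
D^2 f = 12x^2 + 27x
D^3 f = 24x + 27
matching coefficients of g against c_0 f + c_1 Df + … from the top degree down determines the c_i
solution: c_0 = 0, c_1 = 1/2, c_2 = -2, c_3 = -1


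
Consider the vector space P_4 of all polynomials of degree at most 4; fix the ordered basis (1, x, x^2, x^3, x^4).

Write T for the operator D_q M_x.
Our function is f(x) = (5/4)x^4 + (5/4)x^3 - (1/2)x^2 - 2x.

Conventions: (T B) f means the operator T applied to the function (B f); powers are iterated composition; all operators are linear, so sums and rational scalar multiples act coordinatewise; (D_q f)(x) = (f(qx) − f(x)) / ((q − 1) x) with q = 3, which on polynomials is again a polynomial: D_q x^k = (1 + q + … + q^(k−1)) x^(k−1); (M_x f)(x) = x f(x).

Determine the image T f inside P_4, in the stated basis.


the image equals g(x) = (605/4)x^4 + 50x^3 - (13/2)x^2 - 8x

M_x f = (5/4)x^5 + (5/4)x^4 - (1/2)x^3 - 2x^2
D_q M_x f = (605/4)x^4 + 50x^3 - (13/2)x^2 - 8x


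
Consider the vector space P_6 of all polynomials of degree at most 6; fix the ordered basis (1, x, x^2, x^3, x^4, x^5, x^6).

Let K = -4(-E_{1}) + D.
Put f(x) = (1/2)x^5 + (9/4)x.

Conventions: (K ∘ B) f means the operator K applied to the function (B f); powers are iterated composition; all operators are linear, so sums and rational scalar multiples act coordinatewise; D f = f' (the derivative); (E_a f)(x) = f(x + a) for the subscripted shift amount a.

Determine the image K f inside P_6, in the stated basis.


g(x) = 2x^5 + (25/2)x^4 + 20x^3 + 20x^2 + 19x + 53/4

E_{1} f = (1/2)x^5 + (5/2)x^4 + 5x^3 + 5x^2 + (19/4)x + 11/4
(-E_{1}) f = -(1/2)x^5 - (5/2)x^4 - 5x^3 - 5x^2 - (19/4)x - 11/4
(-4(-E_{1})) f = 2x^5 + 10x^4 + 20x^3 + 20x^2 + 19x + 11
D f = (5/2)x^4 + 9/4
(-4(-E_{1}) + D) f = 2x^5 + (25/2)x^4 + 20x^3 + 20x^2 + 19x + 53/4


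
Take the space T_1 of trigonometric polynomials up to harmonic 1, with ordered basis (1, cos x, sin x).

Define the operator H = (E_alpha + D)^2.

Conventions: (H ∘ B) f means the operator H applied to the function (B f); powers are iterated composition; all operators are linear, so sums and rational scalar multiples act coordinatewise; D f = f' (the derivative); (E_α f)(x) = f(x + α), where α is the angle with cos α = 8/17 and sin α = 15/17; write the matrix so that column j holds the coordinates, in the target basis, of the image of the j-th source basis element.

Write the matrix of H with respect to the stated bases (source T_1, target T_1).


image of 1: 1
image of cos x: -(960/289)cos x - (512/289)sin x
image of sin x: (512/289)cos x - (960/289)sin x
each image's coordinates form column j of the matrix

the matrix is [[1, 0, 0]; [0, -960/289, 512/289]; [0, -512/289, -960/289]] (rows listed top to bottom)


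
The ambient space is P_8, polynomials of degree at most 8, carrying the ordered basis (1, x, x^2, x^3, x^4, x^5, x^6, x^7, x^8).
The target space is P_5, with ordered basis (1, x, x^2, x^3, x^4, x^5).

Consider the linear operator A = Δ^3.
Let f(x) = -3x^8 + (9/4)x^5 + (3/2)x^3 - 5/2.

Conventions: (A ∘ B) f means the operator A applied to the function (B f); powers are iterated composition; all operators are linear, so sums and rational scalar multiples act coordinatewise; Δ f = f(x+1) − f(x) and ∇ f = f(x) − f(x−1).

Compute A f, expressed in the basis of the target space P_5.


Δ f = -24x^7 - 84x^6 - 168x^5 - (795/4)x^4 - (291/2)x^3 - 57x^2 - (33/4)x + 3/4
Δ Δ f = -168x^6 - 1008x^5 - 2940x^4 - 4995x^3 - 5073x^2 - (5715/2)x - 1371/2
Δ Δ Δ f = -1008x^5 - 7560x^4 - 25200x^3 - 45225x^2 - 42939x - 34083/2

the result is g(x) = -1008x^5 - 7560x^4 - 25200x^3 - 45225x^2 - 42939x - 34083/2


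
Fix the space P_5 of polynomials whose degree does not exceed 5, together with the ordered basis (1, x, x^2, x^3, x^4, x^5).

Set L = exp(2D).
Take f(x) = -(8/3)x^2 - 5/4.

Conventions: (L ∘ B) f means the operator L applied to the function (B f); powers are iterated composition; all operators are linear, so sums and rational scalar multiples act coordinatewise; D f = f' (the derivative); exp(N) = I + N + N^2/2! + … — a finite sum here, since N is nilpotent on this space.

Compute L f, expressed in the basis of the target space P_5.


order-1 term: -(32/3)x
order-2 term: -32/3
the series for exp(2D) f terminates at order 2
exp(2D) f = -(8/3)x^2 - (32/3)x - 143/12

the image equals g(x) = -(8/3)x^2 - (32/3)x - 143/12


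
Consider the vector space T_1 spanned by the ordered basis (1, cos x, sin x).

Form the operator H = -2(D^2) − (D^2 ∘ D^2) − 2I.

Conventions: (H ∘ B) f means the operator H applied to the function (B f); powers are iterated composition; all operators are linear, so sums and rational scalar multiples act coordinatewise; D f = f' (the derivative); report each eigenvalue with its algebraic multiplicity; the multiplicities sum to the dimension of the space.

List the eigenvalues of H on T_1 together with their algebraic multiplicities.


image of 1: -2
image of cos x: -cos x
image of sin x: -sin x
the matrix is diagonal; its diagonal is (-2, -1, -1)
for a triangular matrix the eigenvalues are the diagonal entries, with algebraic multiplicity their repetition count

λ = -2 (multiplicity 1), λ = -1 (multiplicity 2)


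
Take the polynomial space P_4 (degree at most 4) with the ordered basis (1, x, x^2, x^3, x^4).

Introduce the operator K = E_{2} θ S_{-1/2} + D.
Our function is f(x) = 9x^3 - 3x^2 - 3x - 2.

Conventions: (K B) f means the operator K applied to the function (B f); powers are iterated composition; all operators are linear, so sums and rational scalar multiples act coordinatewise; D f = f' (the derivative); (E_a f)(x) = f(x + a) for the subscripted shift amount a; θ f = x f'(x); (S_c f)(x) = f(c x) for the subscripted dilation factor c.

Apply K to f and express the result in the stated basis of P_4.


the image equals g(x) = -(27/8)x^3 + (21/4)x^2 - 51x - 33

S_{-1/2} f = -(9/8)x^3 - (3/4)x^2 + (3/2)x - 2
θ S_{-1/2} f = -(27/8)x^3 - (3/2)x^2 + (3/2)x
E_{2} θ S_{-1/2} f = -(27/8)x^3 - (87/4)x^2 - 45x - 30
D f = 27x^2 - 6x - 3
(E_{2} θ S_{-1/2} + D) f = -(27/8)x^3 + (21/4)x^2 - 51x - 33


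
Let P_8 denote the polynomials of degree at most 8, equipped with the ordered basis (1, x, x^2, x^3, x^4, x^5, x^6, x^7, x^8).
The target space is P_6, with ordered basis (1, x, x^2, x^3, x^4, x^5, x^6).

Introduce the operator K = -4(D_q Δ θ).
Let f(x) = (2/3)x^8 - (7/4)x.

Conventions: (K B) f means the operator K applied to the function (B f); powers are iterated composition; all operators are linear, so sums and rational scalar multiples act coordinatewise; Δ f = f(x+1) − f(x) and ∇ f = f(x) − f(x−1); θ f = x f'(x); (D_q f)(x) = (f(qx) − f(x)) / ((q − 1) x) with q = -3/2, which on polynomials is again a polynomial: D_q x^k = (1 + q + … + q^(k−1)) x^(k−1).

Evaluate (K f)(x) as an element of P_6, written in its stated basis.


θ f = (16/3)x^8 - (7/4)x
Δ θ f = (128/3)x^7 + (448/3)x^6 + (896/3)x^5 + (1120/3)x^4 + (896/3)x^3 + (448/3)x^2 + (128/3)x + 43/12
D_q Δ θ f = (926/3)x^6 - (1862/3)x^5 + (3080/3)x^4 - (1820/3)x^3 + (1568/3)x^2 - (224/3)x + 128/3
(-4(D_q Δ θ)) f = -(3704/3)x^6 + (7448/3)x^5 - (12320/3)x^4 + (7280/3)x^3 - (6272/3)x^2 + (896/3)x - 512/3

g(x) = -(3704/3)x^6 + (7448/3)x^5 - (12320/3)x^4 + (7280/3)x^3 - (6272/3)x^2 + (896/3)x - 512/3


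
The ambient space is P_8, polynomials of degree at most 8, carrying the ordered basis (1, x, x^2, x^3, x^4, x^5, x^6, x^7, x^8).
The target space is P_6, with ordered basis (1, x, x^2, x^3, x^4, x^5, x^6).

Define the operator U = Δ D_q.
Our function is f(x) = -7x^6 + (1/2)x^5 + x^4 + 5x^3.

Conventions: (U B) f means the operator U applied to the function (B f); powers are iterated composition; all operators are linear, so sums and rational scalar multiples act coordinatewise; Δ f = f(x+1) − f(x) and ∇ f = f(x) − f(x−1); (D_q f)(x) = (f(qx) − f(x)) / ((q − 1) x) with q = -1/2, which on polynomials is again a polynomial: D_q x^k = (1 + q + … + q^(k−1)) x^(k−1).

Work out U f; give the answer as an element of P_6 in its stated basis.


the image equals g(x) = -(735/32)x^4 - (713/16)x^3 - 42x^2 - (391/32)x + 1/8

D_q f = -(147/32)x^5 + (11/32)x^4 + (5/8)x^3 + (15/4)x^2
Δ D_q f = -(735/32)x^4 - (713/16)x^3 - 42x^2 - (391/32)x + 1/8


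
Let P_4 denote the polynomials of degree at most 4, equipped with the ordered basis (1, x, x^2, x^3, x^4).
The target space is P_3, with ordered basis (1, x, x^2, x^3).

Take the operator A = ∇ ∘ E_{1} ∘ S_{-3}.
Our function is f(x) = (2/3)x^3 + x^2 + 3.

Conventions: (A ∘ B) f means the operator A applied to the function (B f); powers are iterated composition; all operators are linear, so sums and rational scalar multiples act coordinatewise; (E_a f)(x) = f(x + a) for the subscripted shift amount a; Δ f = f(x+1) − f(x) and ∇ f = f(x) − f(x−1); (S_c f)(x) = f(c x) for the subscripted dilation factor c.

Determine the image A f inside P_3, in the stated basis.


S_{-3} f = -18x^3 + 9x^2 + 3
E_{1} S_{-3} f = -18x^3 - 45x^2 - 36x - 6
∇ E_{1} S_{-3} f = -54x^2 - 36x - 9

g(x) = -54x^2 - 36x - 9
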